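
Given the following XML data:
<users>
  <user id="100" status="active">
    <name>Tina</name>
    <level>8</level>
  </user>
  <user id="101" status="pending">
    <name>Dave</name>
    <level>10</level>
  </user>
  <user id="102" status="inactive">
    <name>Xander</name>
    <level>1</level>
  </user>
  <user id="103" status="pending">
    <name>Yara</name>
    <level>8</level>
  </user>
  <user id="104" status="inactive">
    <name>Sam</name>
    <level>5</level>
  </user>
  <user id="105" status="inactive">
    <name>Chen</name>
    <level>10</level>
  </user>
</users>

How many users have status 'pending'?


Counting users with status='pending':
  Dave (id=101) -> MATCH
  Yara (id=103) -> MATCH
Count: 2

ANSWER: 2


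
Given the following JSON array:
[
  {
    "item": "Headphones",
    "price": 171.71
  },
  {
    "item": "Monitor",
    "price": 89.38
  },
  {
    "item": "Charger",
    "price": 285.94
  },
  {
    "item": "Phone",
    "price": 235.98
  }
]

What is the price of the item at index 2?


Array index 2 -> Charger
price = 285.94

ANSWER: 285.94


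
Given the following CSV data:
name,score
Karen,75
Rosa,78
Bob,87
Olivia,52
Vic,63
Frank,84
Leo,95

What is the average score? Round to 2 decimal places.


Scores: 75, 78, 87, 52, 63, 84, 95
Sum = 534
Count = 7
Average = 534 / 7 = 76.29

ANSWER: 76.29


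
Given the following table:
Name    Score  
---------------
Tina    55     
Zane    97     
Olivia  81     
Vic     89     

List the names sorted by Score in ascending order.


Sorting by Score (ascending):
  Tina: 55
  Olivia: 81
  Vic: 89
  Zane: 97


ANSWER: Tina, Olivia, Vic, Zane


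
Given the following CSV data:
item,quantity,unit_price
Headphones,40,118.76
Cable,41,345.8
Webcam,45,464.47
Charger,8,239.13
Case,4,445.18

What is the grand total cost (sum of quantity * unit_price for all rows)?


Computing row totals:
  Headphones: 40 * 118.76 = 4750.4
  Cable: 41 * 345.8 = 14177.8
  Webcam: 45 * 464.47 = 20901.15
  Charger: 8 * 239.13 = 1913.04
  Case: 4 * 445.18 = 1780.72
Grand total = 4750.4 + 14177.8 + 20901.15 + 1913.04 + 1780.72 = 43523.11

ANSWER: 43523.11


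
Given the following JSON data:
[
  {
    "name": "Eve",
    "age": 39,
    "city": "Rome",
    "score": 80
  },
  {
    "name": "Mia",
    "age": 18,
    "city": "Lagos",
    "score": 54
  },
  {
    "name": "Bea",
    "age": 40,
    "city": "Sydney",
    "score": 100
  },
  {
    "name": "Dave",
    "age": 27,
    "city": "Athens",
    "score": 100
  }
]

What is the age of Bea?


Looking up record where name = Bea
Record index: 2
Field 'age' = 40

ANSWER: 40


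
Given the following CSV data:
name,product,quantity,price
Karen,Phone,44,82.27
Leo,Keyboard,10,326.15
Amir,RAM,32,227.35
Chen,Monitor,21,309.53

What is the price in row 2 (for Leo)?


Row 2: Leo
Column 'price' = 326.15

ANSWER: 326.15


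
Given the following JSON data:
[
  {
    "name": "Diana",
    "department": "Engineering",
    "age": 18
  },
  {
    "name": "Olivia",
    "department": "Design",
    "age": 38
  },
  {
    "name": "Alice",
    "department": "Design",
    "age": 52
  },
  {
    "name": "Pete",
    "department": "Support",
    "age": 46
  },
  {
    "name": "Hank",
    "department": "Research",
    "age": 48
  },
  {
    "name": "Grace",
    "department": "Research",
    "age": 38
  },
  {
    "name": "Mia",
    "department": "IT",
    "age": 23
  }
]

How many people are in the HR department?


Scanning records for department = HR
  No matches found
Count: 0

ANSWER: 0


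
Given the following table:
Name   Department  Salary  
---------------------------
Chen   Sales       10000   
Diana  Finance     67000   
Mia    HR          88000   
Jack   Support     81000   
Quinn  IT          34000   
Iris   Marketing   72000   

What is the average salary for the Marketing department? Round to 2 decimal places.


Marketing department members:
  Iris: 72000
Sum = 72000
Count = 1
Average = 72000 / 1 = 72000.00

ANSWER: 72000.00


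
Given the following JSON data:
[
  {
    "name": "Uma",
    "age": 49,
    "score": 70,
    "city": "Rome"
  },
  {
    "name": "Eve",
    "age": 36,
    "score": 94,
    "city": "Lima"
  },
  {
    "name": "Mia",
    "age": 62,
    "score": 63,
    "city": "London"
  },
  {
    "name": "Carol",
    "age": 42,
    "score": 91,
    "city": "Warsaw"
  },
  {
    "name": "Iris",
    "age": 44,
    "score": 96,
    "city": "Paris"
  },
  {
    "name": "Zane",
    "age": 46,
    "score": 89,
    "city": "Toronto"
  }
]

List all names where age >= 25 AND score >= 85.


Checking both conditions:
  Uma (age=49, score=70) -> no
  Eve (age=36, score=94) -> YES
  Mia (age=62, score=63) -> no
  Carol (age=42, score=91) -> YES
  Iris (age=44, score=96) -> YES
  Zane (age=46, score=89) -> YES


ANSWER: Eve, Carol, Iris, Zane


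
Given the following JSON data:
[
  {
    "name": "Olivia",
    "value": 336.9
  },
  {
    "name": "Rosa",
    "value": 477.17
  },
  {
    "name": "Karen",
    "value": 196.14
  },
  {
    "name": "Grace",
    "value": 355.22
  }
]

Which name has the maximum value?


Comparing values:
  Olivia: 336.9
  Rosa: 477.17
  Karen: 196.14
  Grace: 355.22
Maximum: Rosa (477.17)

ANSWER: Rosa


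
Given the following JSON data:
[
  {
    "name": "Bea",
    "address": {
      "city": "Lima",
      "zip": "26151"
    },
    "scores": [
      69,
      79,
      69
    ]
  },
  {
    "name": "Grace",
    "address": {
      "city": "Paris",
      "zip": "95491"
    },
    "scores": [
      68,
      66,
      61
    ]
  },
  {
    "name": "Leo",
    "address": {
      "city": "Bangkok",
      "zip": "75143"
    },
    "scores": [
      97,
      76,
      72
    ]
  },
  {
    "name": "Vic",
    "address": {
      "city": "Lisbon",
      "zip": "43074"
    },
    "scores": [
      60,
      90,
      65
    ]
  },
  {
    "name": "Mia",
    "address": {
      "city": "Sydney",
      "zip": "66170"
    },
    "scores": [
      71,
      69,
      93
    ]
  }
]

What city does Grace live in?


Path: records[1].address.city
Value: Paris

ANSWER: Paris


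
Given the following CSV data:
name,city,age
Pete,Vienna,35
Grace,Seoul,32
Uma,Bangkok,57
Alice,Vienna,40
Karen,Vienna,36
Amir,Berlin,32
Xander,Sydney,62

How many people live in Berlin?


Scanning city column for 'Berlin':
  Row 6: Amir -> MATCH
Total matches: 1

ANSWER: 1


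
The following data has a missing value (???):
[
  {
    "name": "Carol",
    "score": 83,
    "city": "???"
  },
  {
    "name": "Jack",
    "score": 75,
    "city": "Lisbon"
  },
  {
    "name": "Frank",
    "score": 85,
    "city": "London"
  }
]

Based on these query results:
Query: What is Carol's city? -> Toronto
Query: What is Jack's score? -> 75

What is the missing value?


The missing value is Carol's city
From query: Carol's city = Toronto

ANSWER: Toronto


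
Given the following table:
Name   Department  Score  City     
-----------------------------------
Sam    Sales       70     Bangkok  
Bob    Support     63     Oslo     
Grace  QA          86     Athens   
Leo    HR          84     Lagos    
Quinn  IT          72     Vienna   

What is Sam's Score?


Row 1: Sam
Score = 70

ANSWER: 70


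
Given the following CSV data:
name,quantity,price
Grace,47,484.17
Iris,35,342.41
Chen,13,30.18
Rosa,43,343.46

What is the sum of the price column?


Values in 'price' column:
  Row 1: 484.17
  Row 2: 342.41
  Row 3: 30.18
  Row 4: 343.46
Sum = 484.17 + 342.41 + 30.18 + 343.46 = 1200.22

ANSWER: 1200.22


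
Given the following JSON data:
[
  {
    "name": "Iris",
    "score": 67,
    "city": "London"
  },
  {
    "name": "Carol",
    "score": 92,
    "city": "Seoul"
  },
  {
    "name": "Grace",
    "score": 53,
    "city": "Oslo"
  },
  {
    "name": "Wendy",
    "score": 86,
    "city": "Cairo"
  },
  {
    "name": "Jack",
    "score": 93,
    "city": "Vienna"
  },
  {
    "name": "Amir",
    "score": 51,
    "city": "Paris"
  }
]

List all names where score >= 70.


Filtering records where score >= 70:
  Iris (score=67) -> no
  Carol (score=92) -> YES
  Grace (score=53) -> no
  Wendy (score=86) -> YES
  Jack (score=93) -> YES
  Amir (score=51) -> no


ANSWER: Carol, Wendy, Jack


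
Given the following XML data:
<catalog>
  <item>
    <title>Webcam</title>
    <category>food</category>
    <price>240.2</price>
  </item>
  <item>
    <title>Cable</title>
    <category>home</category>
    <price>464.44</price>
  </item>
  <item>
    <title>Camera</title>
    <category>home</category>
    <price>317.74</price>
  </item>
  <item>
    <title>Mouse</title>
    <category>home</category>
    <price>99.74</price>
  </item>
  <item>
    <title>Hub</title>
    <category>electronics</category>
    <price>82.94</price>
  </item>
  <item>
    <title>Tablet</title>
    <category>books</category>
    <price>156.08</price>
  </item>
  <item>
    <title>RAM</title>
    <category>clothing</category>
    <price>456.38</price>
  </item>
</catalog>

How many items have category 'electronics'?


Scanning <item> elements for <category>electronics</category>:
  Item 5: Hub -> MATCH
Count: 1

ANSWER: 1


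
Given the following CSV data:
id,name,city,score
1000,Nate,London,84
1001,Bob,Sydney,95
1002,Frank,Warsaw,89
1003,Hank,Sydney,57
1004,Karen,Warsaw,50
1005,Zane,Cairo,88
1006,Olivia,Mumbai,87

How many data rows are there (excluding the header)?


Counting rows (excluding header):
Header: id,name,city,score
Data rows: 7

ANSWER: 7


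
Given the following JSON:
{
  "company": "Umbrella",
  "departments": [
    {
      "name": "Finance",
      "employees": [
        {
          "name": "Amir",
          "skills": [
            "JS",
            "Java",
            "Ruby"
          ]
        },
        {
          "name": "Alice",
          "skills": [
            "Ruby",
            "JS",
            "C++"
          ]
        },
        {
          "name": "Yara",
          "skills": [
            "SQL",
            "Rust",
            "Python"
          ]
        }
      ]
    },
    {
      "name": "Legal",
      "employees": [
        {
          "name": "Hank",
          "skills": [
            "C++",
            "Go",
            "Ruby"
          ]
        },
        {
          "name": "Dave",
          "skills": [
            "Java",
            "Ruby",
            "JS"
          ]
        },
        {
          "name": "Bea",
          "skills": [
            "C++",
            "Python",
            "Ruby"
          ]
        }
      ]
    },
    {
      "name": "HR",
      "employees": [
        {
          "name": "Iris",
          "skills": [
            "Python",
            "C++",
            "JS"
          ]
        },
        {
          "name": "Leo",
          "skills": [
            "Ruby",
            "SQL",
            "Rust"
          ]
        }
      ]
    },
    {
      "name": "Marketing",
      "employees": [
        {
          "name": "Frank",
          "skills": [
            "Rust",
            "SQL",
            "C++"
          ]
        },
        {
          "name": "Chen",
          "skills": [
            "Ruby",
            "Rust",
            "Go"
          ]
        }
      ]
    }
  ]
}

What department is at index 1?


Path: departments[1].name
Value: Legal

ANSWER: Legal


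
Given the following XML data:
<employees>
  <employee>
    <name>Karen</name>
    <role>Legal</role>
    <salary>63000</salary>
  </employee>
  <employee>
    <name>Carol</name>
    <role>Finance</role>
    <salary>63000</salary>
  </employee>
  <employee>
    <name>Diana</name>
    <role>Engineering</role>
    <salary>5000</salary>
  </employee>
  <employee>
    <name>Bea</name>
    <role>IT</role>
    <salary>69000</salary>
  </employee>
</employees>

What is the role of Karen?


Searching for <employee> with <name>Karen</name>
Found at position 1
<role>Legal</role>

ANSWER: Legal


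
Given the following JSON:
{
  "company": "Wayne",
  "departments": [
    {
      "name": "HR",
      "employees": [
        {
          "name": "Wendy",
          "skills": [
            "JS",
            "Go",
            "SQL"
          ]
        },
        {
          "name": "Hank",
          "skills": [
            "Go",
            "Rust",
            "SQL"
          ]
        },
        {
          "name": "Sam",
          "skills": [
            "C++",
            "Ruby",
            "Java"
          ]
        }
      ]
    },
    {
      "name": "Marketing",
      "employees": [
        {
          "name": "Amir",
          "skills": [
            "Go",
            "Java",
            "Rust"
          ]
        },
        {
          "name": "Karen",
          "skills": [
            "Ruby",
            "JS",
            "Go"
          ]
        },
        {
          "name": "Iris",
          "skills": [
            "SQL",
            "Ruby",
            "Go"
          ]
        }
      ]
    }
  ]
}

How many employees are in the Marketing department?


Path: departments[1].employees
Count: 3

ANSWER: 3


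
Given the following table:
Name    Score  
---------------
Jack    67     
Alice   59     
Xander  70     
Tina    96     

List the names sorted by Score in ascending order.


Sorting by Score (ascending):
  Alice: 59
  Jack: 67
  Xander: 70
  Tina: 96


ANSWER: Alice, Jack, Xander, Tina


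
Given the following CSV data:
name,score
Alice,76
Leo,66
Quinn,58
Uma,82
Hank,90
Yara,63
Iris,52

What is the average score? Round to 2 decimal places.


Scores: 76, 66, 58, 82, 90, 63, 52
Sum = 487
Count = 7
Average = 487 / 7 = 69.57

ANSWER: 69.57


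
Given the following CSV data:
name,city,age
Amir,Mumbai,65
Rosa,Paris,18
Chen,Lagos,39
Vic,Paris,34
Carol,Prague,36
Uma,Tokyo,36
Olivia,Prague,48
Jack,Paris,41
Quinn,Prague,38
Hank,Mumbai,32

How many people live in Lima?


Scanning city column for 'Lima':
Total matches: 0

ANSWER: 0


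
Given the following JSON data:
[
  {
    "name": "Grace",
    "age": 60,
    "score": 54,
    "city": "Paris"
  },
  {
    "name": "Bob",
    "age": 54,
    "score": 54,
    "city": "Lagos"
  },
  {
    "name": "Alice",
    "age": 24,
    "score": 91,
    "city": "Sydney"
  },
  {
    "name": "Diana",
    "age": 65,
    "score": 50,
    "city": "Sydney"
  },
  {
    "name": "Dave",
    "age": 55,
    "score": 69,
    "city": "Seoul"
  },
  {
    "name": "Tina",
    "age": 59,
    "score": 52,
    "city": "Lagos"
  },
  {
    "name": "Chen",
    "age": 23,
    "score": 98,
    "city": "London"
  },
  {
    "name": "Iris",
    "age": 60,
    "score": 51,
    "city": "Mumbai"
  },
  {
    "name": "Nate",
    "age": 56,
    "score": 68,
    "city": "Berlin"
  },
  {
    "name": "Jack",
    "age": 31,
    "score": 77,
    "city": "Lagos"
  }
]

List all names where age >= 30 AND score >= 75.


Checking both conditions:
  Grace (age=60, score=54) -> no
  Bob (age=54, score=54) -> no
  Alice (age=24, score=91) -> no
  Diana (age=65, score=50) -> no
  Dave (age=55, score=69) -> no
  Tina (age=59, score=52) -> no
  Chen (age=23, score=98) -> no
  Iris (age=60, score=51) -> no
  Nate (age=56, score=68) -> no
  Jack (age=31, score=77) -> YES


ANSWER: Jack


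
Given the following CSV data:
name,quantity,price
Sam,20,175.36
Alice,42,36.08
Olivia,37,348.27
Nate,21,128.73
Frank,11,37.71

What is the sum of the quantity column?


Values in 'quantity' column:
  Row 1: 20
  Row 2: 42
  Row 3: 37
  Row 4: 21
  Row 5: 11
Sum = 20 + 42 + 37 + 21 + 11 = 131

ANSWER: 131


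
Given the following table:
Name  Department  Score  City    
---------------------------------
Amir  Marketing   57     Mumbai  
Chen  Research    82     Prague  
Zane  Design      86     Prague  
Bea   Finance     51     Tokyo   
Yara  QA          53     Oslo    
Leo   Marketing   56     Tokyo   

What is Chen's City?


Row 2: Chen
City = Prague

ANSWER: Prague


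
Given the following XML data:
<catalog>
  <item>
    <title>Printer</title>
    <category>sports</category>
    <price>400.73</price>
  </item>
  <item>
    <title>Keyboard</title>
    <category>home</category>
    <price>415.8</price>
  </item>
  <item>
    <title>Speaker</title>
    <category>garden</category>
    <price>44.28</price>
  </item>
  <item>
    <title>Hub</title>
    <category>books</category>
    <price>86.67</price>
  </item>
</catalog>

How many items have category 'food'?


Scanning <item> elements for <category>food</category>:
Count: 0

ANSWER: 0


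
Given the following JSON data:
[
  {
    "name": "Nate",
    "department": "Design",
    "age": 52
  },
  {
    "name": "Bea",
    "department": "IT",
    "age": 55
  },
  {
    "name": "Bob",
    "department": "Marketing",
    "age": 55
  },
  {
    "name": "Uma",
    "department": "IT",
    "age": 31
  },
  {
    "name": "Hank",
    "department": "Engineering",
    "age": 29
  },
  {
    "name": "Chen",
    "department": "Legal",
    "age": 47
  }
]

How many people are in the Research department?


Scanning records for department = Research
  No matches found
Count: 0

ANSWER: 0


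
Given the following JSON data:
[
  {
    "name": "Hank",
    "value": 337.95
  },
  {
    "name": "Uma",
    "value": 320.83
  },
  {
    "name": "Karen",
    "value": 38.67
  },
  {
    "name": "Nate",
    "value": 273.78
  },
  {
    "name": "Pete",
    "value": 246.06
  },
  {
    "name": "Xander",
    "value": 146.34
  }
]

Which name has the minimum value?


Comparing values:
  Hank: 337.95
  Uma: 320.83
  Karen: 38.67
  Nate: 273.78
  Pete: 246.06
  Xander: 146.34
Minimum: Karen (38.67)

ANSWER: Karen


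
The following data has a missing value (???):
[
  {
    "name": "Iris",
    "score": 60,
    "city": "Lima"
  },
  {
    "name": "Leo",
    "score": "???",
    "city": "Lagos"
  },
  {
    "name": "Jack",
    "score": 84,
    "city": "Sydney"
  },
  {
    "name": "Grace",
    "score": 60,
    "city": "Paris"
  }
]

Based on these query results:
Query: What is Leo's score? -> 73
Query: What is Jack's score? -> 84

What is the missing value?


The missing value is Leo's score
From query: Leo's score = 73

ANSWER: 73


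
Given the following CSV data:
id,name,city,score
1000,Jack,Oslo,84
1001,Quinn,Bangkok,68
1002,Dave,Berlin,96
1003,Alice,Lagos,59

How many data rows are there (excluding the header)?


Counting rows (excluding header):
Header: id,name,city,score
Data rows: 4

ANSWER: 4


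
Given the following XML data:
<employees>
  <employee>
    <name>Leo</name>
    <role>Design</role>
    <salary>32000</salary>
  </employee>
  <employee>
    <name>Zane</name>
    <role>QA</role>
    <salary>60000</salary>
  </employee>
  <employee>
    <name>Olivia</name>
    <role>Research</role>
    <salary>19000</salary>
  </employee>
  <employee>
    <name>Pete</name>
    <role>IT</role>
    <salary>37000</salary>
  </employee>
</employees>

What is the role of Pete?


Searching for <employee> with <name>Pete</name>
Found at position 4
<role>IT</role>

ANSWER: IT


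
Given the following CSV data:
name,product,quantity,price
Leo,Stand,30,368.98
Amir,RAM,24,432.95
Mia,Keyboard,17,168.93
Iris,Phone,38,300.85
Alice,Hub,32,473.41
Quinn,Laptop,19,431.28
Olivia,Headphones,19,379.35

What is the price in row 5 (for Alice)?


Row 5: Alice
Column 'price' = 473.41

ANSWER: 473.41


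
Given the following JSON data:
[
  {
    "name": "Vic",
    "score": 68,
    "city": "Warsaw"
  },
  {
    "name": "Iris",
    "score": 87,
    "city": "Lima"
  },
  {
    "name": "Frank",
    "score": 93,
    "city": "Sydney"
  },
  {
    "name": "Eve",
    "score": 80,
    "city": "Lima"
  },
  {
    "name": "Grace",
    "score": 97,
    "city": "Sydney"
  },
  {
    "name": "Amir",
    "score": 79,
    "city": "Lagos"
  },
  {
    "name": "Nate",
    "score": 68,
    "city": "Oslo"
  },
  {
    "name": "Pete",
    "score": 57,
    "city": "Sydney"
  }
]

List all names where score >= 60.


Filtering records where score >= 60:
  Vic (score=68) -> YES
  Iris (score=87) -> YES
  Frank (score=93) -> YES
  Eve (score=80) -> YES
  Grace (score=97) -> YES
  Amir (score=79) -> YES
  Nate (score=68) -> YES
  Pete (score=57) -> no


ANSWER: Vic, Iris, Frank, Eve, Grace, Amir, Nate


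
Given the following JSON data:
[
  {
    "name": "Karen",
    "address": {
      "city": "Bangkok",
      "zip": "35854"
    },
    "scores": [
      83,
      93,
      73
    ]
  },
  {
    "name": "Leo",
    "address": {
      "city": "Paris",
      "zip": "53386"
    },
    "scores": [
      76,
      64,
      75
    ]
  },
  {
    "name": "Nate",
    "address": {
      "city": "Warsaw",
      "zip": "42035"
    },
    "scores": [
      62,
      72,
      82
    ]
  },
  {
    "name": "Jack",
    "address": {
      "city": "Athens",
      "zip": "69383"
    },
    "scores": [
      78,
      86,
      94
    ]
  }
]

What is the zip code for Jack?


Path: records[3].address.zip
Value: 69383

ANSWER: 69383


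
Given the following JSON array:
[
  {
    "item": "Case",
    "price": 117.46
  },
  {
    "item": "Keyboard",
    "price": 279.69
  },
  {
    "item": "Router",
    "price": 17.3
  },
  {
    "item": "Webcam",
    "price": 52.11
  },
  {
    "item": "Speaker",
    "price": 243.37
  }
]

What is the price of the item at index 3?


Array index 3 -> Webcam
price = 52.11

ANSWER: 52.11


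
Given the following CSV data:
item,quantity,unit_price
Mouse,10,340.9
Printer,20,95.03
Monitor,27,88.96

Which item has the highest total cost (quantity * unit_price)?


Computing row totals:
  Mouse: 3409.0
  Printer: 1900.6
  Monitor: 2401.92
Maximum: Mouse (3409.0)

ANSWER: Mouse


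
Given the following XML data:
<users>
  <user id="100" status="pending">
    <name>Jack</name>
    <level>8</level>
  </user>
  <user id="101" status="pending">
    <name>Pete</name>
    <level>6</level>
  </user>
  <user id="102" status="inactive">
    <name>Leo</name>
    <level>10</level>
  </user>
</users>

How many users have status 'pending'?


Counting users with status='pending':
  Jack (id=100) -> MATCH
  Pete (id=101) -> MATCH
Count: 2

ANSWER: 2


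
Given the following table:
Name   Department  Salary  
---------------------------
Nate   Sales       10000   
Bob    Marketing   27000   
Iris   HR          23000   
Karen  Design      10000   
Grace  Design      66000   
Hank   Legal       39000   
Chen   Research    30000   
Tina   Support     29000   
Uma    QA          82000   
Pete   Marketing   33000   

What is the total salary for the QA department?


QA department members:
  Uma: 82000
Total = 82000 = 82000

ANSWER: 82000


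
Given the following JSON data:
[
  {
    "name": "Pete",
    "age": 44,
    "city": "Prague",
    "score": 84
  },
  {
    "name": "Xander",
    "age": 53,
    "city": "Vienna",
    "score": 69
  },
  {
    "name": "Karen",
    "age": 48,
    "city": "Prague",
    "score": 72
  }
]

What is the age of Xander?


Looking up record where name = Xander
Record index: 1
Field 'age' = 53

ANSWER: 53


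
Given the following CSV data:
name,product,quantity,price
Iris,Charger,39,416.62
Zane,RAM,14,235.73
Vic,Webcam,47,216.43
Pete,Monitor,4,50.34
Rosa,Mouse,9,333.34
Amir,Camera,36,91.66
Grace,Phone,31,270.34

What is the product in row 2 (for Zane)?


Row 2: Zane
Column 'product' = RAM

ANSWER: RAM


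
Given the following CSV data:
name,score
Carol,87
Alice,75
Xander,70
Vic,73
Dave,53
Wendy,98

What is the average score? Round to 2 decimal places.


Scores: 87, 75, 70, 73, 53, 98
Sum = 456
Count = 6
Average = 456 / 6 = 76.00

ANSWER: 76.00


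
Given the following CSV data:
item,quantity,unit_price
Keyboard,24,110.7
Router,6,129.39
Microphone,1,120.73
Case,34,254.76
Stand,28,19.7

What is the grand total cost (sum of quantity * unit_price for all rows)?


Computing row totals:
  Keyboard: 24 * 110.7 = 2656.8
  Router: 6 * 129.39 = 776.34
  Microphone: 1 * 120.73 = 120.73
  Case: 34 * 254.76 = 8661.84
  Stand: 28 * 19.7 = 551.6
Grand total = 2656.8 + 776.34 + 120.73 + 8661.84 + 551.6 = 12767.31

ANSWER: 12767.31


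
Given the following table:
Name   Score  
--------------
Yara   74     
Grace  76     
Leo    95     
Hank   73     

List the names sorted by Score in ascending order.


Sorting by Score (ascending):
  Hank: 73
  Yara: 74
  Grace: 76
  Leo: 95


ANSWER: Hank, Yara, Grace, Leo


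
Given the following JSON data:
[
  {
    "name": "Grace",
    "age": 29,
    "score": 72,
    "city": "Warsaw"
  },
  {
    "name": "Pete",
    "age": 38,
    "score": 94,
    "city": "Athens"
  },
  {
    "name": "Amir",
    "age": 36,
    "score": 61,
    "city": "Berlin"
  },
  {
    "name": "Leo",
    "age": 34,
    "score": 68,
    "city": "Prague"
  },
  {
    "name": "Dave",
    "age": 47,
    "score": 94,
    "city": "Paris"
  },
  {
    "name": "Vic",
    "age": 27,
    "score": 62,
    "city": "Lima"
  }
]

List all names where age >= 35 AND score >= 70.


Checking both conditions:
  Grace (age=29, score=72) -> no
  Pete (age=38, score=94) -> YES
  Amir (age=36, score=61) -> no
  Leo (age=34, score=68) -> no
  Dave (age=47, score=94) -> YES
  Vic (age=27, score=62) -> no


ANSWER: Pete, Dave


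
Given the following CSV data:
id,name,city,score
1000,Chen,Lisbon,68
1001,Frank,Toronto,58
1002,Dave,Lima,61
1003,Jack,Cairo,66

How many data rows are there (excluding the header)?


Counting rows (excluding header):
Header: id,name,city,score
Data rows: 4

ANSWER: 4


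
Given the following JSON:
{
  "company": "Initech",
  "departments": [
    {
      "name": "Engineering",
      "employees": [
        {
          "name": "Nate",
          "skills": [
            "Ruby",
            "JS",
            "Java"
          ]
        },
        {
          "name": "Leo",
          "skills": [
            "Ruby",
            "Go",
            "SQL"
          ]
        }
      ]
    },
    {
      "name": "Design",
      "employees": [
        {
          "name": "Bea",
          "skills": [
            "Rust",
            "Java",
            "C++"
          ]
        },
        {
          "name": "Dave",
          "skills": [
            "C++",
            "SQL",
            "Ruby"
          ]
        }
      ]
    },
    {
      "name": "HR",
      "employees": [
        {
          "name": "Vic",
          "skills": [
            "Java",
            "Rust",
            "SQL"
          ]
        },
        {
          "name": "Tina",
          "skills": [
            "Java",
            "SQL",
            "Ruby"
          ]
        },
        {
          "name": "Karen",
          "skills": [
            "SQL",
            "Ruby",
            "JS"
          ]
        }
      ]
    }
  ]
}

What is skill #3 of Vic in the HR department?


Path: departments[2].employees[0].skills[2]
Value: SQL

ANSWER: SQL


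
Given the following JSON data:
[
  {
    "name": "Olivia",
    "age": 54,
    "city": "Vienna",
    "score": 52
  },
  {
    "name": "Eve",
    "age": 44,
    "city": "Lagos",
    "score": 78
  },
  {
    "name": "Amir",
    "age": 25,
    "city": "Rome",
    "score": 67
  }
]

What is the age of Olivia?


Looking up record where name = Olivia
Record index: 0
Field 'age' = 54

ANSWER: 54


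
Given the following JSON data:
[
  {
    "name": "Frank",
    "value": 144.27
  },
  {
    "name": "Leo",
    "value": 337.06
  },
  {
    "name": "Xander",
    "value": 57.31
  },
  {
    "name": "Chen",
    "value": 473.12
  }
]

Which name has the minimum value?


Comparing values:
  Frank: 144.27
  Leo: 337.06
  Xander: 57.31
  Chen: 473.12
Minimum: Xander (57.31)

ANSWER: Xander


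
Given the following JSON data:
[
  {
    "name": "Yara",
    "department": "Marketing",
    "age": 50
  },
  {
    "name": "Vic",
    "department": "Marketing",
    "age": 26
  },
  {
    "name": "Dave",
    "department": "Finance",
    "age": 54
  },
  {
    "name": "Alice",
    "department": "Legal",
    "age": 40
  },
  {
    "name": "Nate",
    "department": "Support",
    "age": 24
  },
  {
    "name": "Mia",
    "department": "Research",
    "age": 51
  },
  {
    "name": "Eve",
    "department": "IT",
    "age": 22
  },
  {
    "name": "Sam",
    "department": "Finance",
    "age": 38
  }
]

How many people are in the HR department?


Scanning records for department = HR
  No matches found
Count: 0

ANSWER: 0


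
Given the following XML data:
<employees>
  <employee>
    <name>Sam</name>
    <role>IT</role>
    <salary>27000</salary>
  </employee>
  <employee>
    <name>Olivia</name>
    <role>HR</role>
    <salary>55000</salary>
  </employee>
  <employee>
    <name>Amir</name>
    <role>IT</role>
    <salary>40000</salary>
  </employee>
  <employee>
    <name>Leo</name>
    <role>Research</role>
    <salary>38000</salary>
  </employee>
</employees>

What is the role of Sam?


Searching for <employee> with <name>Sam</name>
Found at position 1
<role>IT</role>

ANSWER: IT


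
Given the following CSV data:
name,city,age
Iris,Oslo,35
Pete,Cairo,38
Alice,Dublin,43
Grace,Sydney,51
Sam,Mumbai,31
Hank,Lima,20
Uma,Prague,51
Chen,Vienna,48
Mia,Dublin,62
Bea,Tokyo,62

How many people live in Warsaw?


Scanning city column for 'Warsaw':
Total matches: 0

ANSWER: 0


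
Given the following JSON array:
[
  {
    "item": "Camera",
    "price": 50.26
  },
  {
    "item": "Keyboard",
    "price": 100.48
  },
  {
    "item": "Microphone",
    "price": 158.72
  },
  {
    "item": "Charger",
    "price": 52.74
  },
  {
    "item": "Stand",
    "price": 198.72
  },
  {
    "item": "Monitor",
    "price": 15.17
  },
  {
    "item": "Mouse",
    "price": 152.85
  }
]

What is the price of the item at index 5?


Array index 5 -> Monitor
price = 15.17

ANSWER: 15.17


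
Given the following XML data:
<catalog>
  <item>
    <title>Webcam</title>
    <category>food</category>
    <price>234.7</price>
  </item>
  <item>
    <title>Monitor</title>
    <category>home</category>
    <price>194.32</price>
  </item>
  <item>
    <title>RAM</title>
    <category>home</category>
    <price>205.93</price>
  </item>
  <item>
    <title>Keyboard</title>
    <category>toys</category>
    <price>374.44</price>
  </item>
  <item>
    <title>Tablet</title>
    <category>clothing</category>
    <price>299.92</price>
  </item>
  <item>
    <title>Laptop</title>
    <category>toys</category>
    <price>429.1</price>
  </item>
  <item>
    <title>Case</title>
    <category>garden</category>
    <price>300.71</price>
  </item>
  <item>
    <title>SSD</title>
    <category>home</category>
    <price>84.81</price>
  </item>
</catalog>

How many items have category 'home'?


Scanning <item> elements for <category>home</category>:
  Item 2: Monitor -> MATCH
  Item 3: RAM -> MATCH
  Item 8: SSD -> MATCH
Count: 3

ANSWER: 3


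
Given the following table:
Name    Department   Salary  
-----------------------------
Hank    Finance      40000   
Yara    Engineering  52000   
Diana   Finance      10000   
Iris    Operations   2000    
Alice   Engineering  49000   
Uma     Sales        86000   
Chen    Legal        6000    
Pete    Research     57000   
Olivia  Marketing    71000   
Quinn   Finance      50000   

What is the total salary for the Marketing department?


Marketing department members:
  Olivia: 71000
Total = 71000 = 71000

ANSWER: 71000


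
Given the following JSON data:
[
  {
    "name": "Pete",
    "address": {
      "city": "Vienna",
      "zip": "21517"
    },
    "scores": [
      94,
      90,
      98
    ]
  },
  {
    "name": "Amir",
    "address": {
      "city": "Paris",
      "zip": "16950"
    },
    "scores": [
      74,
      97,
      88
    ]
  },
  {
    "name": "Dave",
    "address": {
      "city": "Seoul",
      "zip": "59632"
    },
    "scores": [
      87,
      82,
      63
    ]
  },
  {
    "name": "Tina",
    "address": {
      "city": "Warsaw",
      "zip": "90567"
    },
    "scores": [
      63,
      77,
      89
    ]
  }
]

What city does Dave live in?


Path: records[2].address.city
Value: Seoul

ANSWER: Seoul


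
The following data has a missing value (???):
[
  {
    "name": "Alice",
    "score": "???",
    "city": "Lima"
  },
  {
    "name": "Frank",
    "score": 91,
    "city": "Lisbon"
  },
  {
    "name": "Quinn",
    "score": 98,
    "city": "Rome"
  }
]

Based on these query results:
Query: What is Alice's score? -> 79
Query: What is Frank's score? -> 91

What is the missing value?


The missing value is Alice's score
From query: Alice's score = 79

ANSWER: 79


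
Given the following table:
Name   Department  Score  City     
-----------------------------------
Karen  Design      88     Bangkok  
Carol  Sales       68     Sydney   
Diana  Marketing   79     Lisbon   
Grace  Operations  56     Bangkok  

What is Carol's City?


Row 2: Carol
City = Sydney

ANSWER: Sydney


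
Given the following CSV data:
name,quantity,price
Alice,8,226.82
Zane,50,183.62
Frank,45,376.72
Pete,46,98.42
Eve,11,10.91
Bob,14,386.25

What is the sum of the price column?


Values in 'price' column:
  Row 1: 226.82
  Row 2: 183.62
  Row 3: 376.72
  Row 4: 98.42
  Row 5: 10.91
  Row 6: 386.25
Sum = 226.82 + 183.62 + 376.72 + 98.42 + 10.91 + 386.25 = 1282.74

ANSWER: 1282.74


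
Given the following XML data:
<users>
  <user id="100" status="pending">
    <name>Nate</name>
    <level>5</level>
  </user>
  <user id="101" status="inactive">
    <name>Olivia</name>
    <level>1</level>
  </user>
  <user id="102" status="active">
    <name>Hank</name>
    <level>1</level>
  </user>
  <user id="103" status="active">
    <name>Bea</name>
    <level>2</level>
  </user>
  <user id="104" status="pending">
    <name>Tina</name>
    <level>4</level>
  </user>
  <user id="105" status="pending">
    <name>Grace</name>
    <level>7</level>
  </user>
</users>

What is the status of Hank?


Finding user with name = Hank
user id="102" status="active"

ANSWER: active


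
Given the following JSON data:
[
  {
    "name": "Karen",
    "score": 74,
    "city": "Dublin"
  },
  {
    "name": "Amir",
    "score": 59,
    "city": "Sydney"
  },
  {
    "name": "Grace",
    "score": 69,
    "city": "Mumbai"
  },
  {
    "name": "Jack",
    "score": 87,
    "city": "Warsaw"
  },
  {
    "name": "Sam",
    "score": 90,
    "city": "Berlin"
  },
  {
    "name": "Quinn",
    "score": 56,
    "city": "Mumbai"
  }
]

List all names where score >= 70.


Filtering records where score >= 70:
  Karen (score=74) -> YES
  Amir (score=59) -> no
  Grace (score=69) -> no
  Jack (score=87) -> YES
  Sam (score=90) -> YES
  Quinn (score=56) -> no


ANSWER: Karen, Jack, Sam


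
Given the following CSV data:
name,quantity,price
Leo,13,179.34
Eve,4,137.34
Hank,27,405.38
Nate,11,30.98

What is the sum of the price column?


Values in 'price' column:
  Row 1: 179.34
  Row 2: 137.34
  Row 3: 405.38
  Row 4: 30.98
Sum = 179.34 + 137.34 + 405.38 + 30.98 = 753.04

ANSWER: 753.04


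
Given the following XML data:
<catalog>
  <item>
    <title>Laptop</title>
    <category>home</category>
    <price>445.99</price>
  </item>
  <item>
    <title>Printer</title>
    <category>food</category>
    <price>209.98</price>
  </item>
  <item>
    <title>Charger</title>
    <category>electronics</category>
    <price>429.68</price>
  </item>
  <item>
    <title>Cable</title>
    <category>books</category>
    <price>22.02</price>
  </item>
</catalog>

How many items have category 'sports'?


Scanning <item> elements for <category>sports</category>:
Count: 0

ANSWER: 0


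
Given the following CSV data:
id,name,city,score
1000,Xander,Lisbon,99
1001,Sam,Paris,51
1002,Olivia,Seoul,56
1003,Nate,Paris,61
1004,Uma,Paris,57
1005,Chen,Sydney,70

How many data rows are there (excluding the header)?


Counting rows (excluding header):
Header: id,name,city,score
Data rows: 6

ANSWER: 6


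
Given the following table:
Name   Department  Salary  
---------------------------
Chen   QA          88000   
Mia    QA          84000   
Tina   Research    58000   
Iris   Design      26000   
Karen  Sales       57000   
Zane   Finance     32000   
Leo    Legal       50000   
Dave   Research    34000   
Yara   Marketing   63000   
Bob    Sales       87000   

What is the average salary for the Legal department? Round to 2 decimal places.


Legal department members:
  Leo: 50000
Sum = 50000
Count = 1
Average = 50000 / 1 = 50000.00

ANSWER: 50000.00


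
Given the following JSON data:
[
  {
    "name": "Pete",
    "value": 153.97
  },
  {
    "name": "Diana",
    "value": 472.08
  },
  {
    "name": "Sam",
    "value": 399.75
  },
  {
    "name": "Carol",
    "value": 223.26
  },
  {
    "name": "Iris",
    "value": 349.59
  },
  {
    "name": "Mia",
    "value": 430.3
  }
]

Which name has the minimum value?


Comparing values:
  Pete: 153.97
  Diana: 472.08
  Sam: 399.75
  Carol: 223.26
  Iris: 349.59
  Mia: 430.3
Minimum: Pete (153.97)

ANSWER: Pete


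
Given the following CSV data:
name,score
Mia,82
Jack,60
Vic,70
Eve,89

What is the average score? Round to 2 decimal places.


Scores: 82, 60, 70, 89
Sum = 301
Count = 4
Average = 301 / 4 = 75.25

ANSWER: 75.25


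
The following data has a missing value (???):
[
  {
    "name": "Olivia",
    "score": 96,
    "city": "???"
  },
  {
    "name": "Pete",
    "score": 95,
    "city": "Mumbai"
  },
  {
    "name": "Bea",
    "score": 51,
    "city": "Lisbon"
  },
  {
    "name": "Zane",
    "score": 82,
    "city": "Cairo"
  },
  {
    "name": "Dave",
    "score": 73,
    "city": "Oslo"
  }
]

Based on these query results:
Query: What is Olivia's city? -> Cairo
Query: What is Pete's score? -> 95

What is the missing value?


The missing value is Olivia's city
From query: Olivia's city = Cairo

ANSWER: Cairo


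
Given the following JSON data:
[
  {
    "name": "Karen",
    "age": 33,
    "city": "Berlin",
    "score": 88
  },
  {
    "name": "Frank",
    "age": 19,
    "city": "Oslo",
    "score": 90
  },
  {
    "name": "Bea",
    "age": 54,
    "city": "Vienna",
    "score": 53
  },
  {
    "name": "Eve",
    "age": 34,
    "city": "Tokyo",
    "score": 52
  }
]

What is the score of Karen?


Looking up record where name = Karen
Record index: 0
Field 'score' = 88

ANSWER: 88


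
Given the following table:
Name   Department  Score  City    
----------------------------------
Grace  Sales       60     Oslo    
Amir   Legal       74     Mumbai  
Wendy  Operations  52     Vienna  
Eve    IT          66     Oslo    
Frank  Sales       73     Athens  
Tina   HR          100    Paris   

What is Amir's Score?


Row 2: Amir
Score = 74

ANSWER: 74


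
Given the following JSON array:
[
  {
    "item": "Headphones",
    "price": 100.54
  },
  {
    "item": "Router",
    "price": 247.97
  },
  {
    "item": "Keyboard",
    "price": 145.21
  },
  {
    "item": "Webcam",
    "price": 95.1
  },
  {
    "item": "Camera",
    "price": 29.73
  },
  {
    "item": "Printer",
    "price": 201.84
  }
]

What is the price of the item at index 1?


Array index 1 -> Router
price = 247.97

ANSWER: 247.97


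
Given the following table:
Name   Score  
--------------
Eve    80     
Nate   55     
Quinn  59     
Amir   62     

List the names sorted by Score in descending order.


Sorting by Score (descending):
  Eve: 80
  Amir: 62
  Quinn: 59
  Nate: 55


ANSWER: Eve, Amir, Quinn, Nate


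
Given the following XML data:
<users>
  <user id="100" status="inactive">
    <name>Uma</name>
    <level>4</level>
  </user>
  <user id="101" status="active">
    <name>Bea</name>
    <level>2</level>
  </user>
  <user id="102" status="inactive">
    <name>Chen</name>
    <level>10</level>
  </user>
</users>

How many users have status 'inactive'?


Counting users with status='inactive':
  Uma (id=100) -> MATCH
  Chen (id=102) -> MATCH
Count: 2

ANSWER: 2


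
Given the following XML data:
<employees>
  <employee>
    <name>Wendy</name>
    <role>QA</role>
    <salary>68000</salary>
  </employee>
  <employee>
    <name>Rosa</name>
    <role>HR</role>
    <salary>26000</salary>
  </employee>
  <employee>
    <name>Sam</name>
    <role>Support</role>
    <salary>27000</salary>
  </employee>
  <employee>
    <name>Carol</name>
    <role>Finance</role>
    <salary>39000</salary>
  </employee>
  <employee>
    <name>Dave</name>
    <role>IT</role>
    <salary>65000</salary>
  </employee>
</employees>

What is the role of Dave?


Searching for <employee> with <name>Dave</name>
Found at position 5
<role>IT</role>

ANSWER: IT
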